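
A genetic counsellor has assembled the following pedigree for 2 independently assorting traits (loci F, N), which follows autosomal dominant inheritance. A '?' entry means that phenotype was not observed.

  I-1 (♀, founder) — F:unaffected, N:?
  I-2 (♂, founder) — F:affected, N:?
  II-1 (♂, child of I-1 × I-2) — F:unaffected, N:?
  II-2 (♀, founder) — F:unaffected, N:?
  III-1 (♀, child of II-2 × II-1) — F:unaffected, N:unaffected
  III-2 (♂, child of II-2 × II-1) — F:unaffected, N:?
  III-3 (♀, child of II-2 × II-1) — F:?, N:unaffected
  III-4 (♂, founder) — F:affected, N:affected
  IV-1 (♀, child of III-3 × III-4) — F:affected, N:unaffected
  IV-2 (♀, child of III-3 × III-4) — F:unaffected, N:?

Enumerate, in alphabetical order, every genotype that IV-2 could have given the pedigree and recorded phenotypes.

IV-2 ∈ {ff Nn, ff nn}

F/I-1 un ·: ff
F/I-2 aff ·: Ff
F/II-1 un I-1×I-2: ff
F/II-2 un ·: ff
F/III-1 un II-2×II-1: ff
F/III-2 un II-2×II-1: ff
F/III-3 ? II-2×II-1: ff
F/III-4 aff ·: Ff
F/IV-1 aff III-3×III-4: Ff
F/IV-2 un III-3×III-4: ff
⇒ F over [I-1,I-2,II-1,II-2,III-1,III-2,III-3,III-4,IV-1,IV-2]: 1 consistent
N/I-1 ? ·: nn|Nn|NN
N/I-2 ? ·: nn|Nn|NN
N/II-1 ? I-1×I-2: nn|Nn
N/II-2 ? ·: nn|Nn
N/III-1 un II-2×II-1: nn
N/III-2 ? II-2×II-1: nn|Nn|NN
N/III-3 un II-2×II-1: nn
N/III-4 aff ·: Nn
N/IV-1 un III-3×III-4: nn
N/IV-2 ? III-3×III-4: nn|Nn
⇒ N over [I-1,I-2,II-1,II-2,III-1,III-2,III-3,III-4,IV-1,IV-2]: 94 consistent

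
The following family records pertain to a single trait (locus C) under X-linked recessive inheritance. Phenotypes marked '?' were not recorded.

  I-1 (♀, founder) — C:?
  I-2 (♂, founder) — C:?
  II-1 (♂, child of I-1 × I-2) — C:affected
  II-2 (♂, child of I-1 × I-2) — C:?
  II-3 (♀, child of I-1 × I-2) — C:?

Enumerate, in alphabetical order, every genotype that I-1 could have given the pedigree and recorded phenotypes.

C/I-1 ? ·: X^CX^c|X^cX^c
C/I-2 ? ·: X^CY|X^cY
C/II-1 aff I-1×I-2: X^cY
C/II-2 ? I-1×I-2: X^CY|X^cY
C/II-3 ? I-1×I-2: X^CX^C|X^CX^c|X^cX^c
⇒ C over [I-1,I-2,II-1,II-2,II-3]: 10 consistent

I-1 ∈ {X^CX^c, X^cX^c}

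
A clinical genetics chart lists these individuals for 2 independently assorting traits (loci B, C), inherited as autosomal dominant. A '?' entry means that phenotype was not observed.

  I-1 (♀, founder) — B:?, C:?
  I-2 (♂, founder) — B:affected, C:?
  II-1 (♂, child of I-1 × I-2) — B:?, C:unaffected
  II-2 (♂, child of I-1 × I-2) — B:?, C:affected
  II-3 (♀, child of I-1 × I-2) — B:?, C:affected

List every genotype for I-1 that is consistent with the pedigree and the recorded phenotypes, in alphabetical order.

B/I-1 ? ·: bb|Bb|BB
B/I-2 aff ·: Bb|BB
B/II-1 ? I-1×I-2: bb|Bb|BB
B/II-2 ? I-1×I-2: bb|Bb|BB
B/II-3 ? I-1×I-2: bb|Bb|BB
⇒ B over [I-1,I-2,II-1,II-2,II-3]: 53 consistent
C/I-1 ? ·: cc|Cc
C/I-2 ? ·: cc|Cc
C/II-1 un I-1×I-2: cc
C/II-2 aff I-1×I-2: Cc|CC
C/II-3 aff I-1×I-2: Cc|CC
⇒ C over [I-1,I-2,II-1,II-2,II-3]: 6 consistent

I-1 ∈ {BB Cc, BB cc, Bb Cc, Bb cc, bb Cc, bb cc}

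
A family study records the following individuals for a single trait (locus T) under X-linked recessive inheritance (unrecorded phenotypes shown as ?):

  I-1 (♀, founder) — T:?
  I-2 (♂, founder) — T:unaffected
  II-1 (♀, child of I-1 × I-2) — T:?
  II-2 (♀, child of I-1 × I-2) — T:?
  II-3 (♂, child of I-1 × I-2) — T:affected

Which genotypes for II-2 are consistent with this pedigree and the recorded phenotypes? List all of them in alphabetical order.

T/I-1 ? ·: X^TX^t|X^tX^t
T/I-2 un ·: X^TY
T/II-1 ? I-1×I-2: X^TX^T|X^TX^t
T/II-2 ? I-1×I-2: X^TX^T|X^TX^t
T/II-3 aff I-1×I-2: X^tY
⇒ T over [I-1,I-2,II-1,II-2,II-3]: 5 consistent

II-2 ∈ {X^TX^T, X^TX^t}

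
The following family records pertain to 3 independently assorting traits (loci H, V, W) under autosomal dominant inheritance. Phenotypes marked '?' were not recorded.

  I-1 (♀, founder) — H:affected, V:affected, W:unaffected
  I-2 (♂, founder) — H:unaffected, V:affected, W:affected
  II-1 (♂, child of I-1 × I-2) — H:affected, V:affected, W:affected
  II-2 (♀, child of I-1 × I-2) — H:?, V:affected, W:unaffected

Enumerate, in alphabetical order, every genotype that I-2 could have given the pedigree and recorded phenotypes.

H/I-1 aff ·: Hh|HH
H/I-2 un ·: hh
H/II-1 aff I-1×I-2: Hh
H/II-2 ? I-1×I-2: hh|Hh
⇒ H over [I-1,I-2,II-1,II-2]: 3 consistent
V/I-1 aff ·: Vv|VV
V/I-2 aff ·: Vv|VV
V/II-1 aff I-1×I-2: Vv|VV
V/II-2 aff I-1×I-2: Vv|VV
⇒ V over [I-1,I-2,II-1,II-2]: 13 consistent
W/I-1 un ·: ww
W/I-2 aff ·: Ww
W/II-1 aff I-1×I-2: Ww
W/II-2 un I-1×I-2: ww
⇒ W over [I-1,I-2,II-1,II-2]: 1 consistent

I-2 ∈ {hh VV Ww, hh Vv Ww}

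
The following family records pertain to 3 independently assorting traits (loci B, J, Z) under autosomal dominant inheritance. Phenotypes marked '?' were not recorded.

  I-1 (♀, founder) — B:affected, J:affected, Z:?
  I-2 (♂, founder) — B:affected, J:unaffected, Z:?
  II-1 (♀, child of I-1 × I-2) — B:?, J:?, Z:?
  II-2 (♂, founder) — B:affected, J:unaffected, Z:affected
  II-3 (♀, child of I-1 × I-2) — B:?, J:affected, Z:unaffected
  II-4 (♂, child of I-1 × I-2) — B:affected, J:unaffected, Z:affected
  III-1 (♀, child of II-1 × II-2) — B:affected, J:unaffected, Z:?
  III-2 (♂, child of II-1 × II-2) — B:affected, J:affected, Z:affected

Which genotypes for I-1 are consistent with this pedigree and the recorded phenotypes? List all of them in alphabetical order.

B/I-1 aff ·: Bb|BB
B/I-2 aff ·: Bb|BB
B/II-1 ? I-1×I-2: bb|Bb|BB
B/II-2 aff ·: Bb|BB
B/II-3 ? I-1×I-2: bb|Bb|BB
B/II-4 aff I-1×I-2: Bb|BB
B/III-1 aff II-1×II-2: Bb|BB
B/III-2 aff II-1×II-2: Bb|BB
⇒ B over [I-1,I-2,II-1,II-2,II-3,II-4,III-1,III-2]: 199 consistent
J/I-1 aff ·: Jj
J/I-2 un ·: jj
J/II-1 ? I-1×I-2: Jj
J/II-2 un ·: jj
J/II-3 aff I-1×I-2: Jj
J/II-4 un I-1×I-2: jj
J/III-1 un II-1×II-2: jj
J/III-2 aff II-1×II-2: Jj
⇒ J over [I-1,I-2,II-1,II-2,II-3,II-4,III-1,III-2]: 1 consistent
Z/I-1 ? ·: zz|Zz
Z/I-2 ? ·: zz|Zz
Z/II-1 ? I-1×I-2: zz|Zz|ZZ
Z/II-2 aff ·: Zz|ZZ
Z/II-3 un I-1×I-2: zz
Z/II-4 aff I-1×I-2: Zz|ZZ
Z/III-1 ? II-1×II-2: zz|Zz|ZZ
Z/III-2 aff II-1×II-2: Zz|ZZ
⇒ Z over [I-1,I-2,II-1,II-2,II-3,II-4,III-1,III-2]: 62 consistent

I-1 ∈ {BB Jj Zz, BB Jj zz, Bb Jj Zz, Bb Jj zz}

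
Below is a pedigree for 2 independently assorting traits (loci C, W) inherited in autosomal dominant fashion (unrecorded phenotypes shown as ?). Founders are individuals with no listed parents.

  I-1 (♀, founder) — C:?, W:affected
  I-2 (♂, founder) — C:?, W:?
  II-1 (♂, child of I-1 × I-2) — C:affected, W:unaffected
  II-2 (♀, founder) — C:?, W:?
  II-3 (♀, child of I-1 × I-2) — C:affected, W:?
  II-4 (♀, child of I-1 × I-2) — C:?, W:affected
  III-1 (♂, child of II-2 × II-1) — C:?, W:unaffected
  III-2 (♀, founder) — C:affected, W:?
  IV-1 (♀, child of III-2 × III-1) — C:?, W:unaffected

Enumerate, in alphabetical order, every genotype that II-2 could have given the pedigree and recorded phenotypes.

C/I-1 ? ·: cc|Cc|CC
C/I-2 ? ·: cc|Cc|CC
C/II-1 aff I-1×I-2: Cc|CC
C/II-2 ? ·: cc|Cc|CC
C/II-3 aff I-1×I-2: Cc|CC
C/II-4 ? I-1×I-2: cc|Cc|CC
C/III-1 ? II-2×II-1: cc|Cc|CC
C/III-2 aff ·: Cc|CC
C/IV-1 ? III-2×III-1: cc|Cc|CC
⇒ C over [I-1,I-2,II-1,II-2,II-3,II-4,III-1,III-2,IV-1]: 780 consistent
W/I-1 aff ·: Ww
W/I-2 ? ·: ww|Ww
W/II-1 un I-1×I-2: ww
W/II-2 ? ·: ww|Ww
W/II-3 ? I-1×I-2: ww|Ww|WW
W/II-4 aff I-1×I-2: Ww|WW
W/III-1 un II-2×II-1: ww
W/III-2 ? ·: ww|Ww
W/IV-1 un III-2×III-1: ww
⇒ W over [I-1,I-2,II-1,II-2,II-3,II-4,III-1,III-2,IV-1]: 32 consistent

II-2 ∈ {CC Ww, CC ww, Cc Ww, Cc ww, cc Ww, cc ww}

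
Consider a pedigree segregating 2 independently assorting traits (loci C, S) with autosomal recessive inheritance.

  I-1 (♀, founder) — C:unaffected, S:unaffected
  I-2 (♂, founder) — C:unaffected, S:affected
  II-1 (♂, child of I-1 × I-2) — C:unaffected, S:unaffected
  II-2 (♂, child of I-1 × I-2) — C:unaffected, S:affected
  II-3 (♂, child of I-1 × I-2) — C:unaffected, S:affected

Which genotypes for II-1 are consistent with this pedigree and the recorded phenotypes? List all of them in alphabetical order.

C/I-1 un ·: CC|Cc
C/I-2 un ·: CC|Cc
C/II-1 un I-1×I-2: CC|Cc
C/II-2 un I-1×I-2: CC|Cc
C/II-3 un I-1×I-2: CC|Cc
⇒ C over [I-1,I-2,II-1,II-2,II-3]: 25 consistent
S/I-1 un ·: Ss
S/I-2 aff ·: ss
S/II-1 un I-1×I-2: Ss
S/II-2 aff I-1×I-2: ss
S/II-3 aff I-1×I-2: ss
⇒ S over [I-1,I-2,II-1,II-2,II-3]: 1 consistent

II-1 ∈ {CC Ss, Cc Ss}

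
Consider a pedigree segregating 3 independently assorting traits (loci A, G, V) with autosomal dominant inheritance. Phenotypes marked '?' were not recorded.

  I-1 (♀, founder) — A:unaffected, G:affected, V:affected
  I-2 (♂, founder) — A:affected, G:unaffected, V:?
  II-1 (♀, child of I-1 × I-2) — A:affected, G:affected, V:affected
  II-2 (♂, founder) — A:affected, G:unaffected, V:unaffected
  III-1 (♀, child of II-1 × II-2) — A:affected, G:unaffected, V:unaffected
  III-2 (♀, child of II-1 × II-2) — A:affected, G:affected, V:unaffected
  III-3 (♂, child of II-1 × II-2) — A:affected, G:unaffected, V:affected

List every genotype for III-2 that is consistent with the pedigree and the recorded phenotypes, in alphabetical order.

A/I-1 un ·: aa
A/I-2 aff ·: Aa|AA
A/II-1 aff I-1×I-2: Aa
A/II-2 aff ·: Aa|AA
A/III-1 aff II-1×II-2: Aa|AA
A/III-2 aff II-1×II-2: Aa|AA
A/III-3 aff II-1×II-2: Aa|AA
⇒ A over [I-1,I-2,II-1,II-2,III-1,III-2,III-3]: 32 consistent
G/I-1 aff ·: Gg|GG
G/I-2 un ·: gg
G/II-1 aff I-1×I-2: Gg
G/II-2 un ·: gg
G/III-1 un II-1×II-2: gg
G/III-2 aff II-1×II-2: Gg
G/III-3 un II-1×II-2: gg
⇒ G over [I-1,I-2,II-1,II-2,III-1,III-2,III-3]: 2 consistent
V/I-1 aff ·: Vv|VV
V/I-2 ? ·: vv|Vv|VV
V/II-1 aff I-1×I-2: Vv
V/II-2 un ·: vv
V/III-1 un II-1×II-2: vv
V/III-2 un II-1×II-2: vv
V/III-3 aff II-1×II-2: Vv
⇒ V over [I-1,I-2,II-1,II-2,III-1,III-2,III-3]: 5 consistent

III-2 ∈ {AA Gg vv, Aa Gg vv}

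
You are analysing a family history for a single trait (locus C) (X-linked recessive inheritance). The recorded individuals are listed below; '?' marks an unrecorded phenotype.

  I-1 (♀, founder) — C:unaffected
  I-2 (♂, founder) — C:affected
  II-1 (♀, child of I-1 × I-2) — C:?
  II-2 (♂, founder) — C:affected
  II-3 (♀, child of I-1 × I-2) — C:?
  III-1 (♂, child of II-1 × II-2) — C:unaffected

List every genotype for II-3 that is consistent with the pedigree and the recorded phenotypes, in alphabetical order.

II-3 ∈ {X^CX^c, X^cX^c}

C/I-1 un ·: X^CX^C|X^CX^c
C/I-2 aff ·: X^cY
C/II-1 ? I-1×I-2: X^CX^c
C/II-2 aff ·: X^cY
C/II-3 ? I-1×I-2: X^CX^c|X^cX^c
C/III-1 un II-1×II-2: X^CY
⇒ C over [I-1,I-2,II-1,II-2,II-3,III-1]: 3 consistent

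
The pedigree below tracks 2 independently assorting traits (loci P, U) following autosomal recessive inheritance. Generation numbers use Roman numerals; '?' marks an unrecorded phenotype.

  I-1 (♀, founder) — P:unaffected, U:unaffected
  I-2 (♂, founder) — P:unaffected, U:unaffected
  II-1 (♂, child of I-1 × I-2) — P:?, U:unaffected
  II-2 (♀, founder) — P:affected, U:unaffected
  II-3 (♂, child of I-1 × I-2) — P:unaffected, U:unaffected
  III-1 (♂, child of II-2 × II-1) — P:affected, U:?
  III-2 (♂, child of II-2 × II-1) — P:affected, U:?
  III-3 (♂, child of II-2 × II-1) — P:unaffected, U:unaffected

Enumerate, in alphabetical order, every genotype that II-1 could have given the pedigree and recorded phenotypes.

II-1 ∈ {Pp UU, Pp Uu}

P/I-1 un ·: PP|Pp
P/I-2 un ·: PP|Pp
P/II-1 ? I-1×I-2: Pp
P/II-2 aff ·: pp
P/II-3 un I-1×I-2: PP|Pp
P/III-1 aff II-2×II-1: pp
P/III-2 aff II-2×II-1: pp
P/III-3 un II-2×II-1: Pp
⇒ P over [I-1,I-2,II-1,II-2,II-3,III-1,III-2,III-3]: 6 consistent
U/I-1 un ·: UU|Uu
U/I-2 un ·: UU|Uu
U/II-1 un I-1×I-2: UU|Uu
U/II-2 un ·: UU|Uu
U/II-3 un I-1×I-2: UU|Uu
U/III-1 ? II-2×II-1: UU|Uu|uu
U/III-2 ? II-2×II-1: UU|Uu|uu
U/III-3 un II-2×II-1: UU|Uu
⇒ U over [I-1,I-2,II-1,II-2,II-3,III-1,III-2,III-3]: 219 consistent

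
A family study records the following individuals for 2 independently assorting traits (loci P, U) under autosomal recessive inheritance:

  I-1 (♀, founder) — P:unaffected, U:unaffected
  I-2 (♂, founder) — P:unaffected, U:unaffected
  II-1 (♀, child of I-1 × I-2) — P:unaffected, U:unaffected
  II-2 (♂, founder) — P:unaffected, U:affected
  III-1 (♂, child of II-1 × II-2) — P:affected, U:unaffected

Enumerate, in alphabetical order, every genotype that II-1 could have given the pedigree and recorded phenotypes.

II-1 ∈ {Pp UU, Pp Uu}

P/I-1 un ·: PP|Pp
P/I-2 un ·: PP|Pp
P/II-1 un I-1×I-2: Pp
P/II-2 un ·: Pp
P/III-1 aff II-1×II-2: pp
⇒ P over [I-1,I-2,II-1,II-2,III-1]: 3 consistent
U/I-1 un ·: UU|Uu
U/I-2 un ·: UU|Uu
U/II-1 un I-1×I-2: UU|Uu
U/II-2 aff ·: uu
U/III-1 un II-1×II-2: Uu
⇒ U over [I-1,I-2,II-1,II-2,III-1]: 7 consistent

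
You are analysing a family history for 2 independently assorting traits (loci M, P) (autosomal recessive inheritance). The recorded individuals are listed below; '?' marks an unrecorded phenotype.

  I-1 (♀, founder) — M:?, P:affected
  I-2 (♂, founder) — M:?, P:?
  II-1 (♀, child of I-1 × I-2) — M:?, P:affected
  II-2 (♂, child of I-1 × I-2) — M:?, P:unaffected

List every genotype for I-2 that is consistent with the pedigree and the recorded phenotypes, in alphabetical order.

M/I-1 ? ·: MM|Mm|mm
M/I-2 ? ·: MM|Mm|mm
M/II-1 ? I-1×I-2: MM|Mm|mm
M/II-2 ? I-1×I-2: MM|Mm|mm
⇒ M over [I-1,I-2,II-1,II-2]: 29 consistent
P/I-1 aff ·: pp
P/I-2 ? ·: Pp
P/II-1 aff I-1×I-2: pp
P/II-2 un I-1×I-2: Pp
⇒ P over [I-1,I-2,II-1,II-2]: 1 consistent

I-2 ∈ {MM Pp, Mm Pp, mm Pp}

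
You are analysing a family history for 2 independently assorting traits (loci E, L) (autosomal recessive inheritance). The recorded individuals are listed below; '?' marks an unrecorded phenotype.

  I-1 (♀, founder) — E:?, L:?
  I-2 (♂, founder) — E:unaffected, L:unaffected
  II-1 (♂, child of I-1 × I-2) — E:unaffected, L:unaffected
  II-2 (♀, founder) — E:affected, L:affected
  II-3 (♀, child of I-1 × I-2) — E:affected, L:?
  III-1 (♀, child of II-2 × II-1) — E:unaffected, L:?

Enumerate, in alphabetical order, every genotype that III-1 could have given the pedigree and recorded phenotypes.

E/I-1 ? ·: Ee|ee
E/I-2 un ·: Ee
E/II-1 un I-1×I-2: EE|Ee
E/II-2 aff ·: ee
E/II-3 aff I-1×I-2: ee
E/III-1 un II-2×II-1: Ee
⇒ E over [I-1,I-2,II-1,II-2,II-3,III-1]: 3 consistent
L/I-1 ? ·: LL|Ll|ll
L/I-2 un ·: LL|Ll
L/II-1 un I-1×I-2: LL|Ll
L/II-2 aff ·: ll
L/II-3 ? I-1×I-2: LL|Ll|ll
L/III-1 ? II-2×II-1: Ll|ll
⇒ L over [I-1,I-2,II-1,II-2,II-3,III-1]: 28 consistent

III-1 ∈ {Ee Ll, Ee ll}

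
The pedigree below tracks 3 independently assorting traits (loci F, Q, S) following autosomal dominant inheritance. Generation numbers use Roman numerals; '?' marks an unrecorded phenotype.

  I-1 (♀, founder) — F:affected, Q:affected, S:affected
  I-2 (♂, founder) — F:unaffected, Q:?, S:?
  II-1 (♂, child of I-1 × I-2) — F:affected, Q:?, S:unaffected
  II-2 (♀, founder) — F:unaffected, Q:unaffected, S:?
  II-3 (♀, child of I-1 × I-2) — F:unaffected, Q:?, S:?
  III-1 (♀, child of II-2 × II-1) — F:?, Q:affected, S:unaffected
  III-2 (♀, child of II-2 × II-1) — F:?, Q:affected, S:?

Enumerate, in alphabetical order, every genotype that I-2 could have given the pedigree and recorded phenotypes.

F/I-1 aff ·: Ff
F/I-2 un ·: ff
F/II-1 aff I-1×I-2: Ff
F/II-2 un ·: ff
F/II-3 un I-1×I-2: ff
F/III-1 ? II-2×II-1: ff|Ff
F/III-2 ? II-2×II-1: ff|Ff
⇒ F over [I-1,I-2,II-1,II-2,II-3,III-1,III-2]: 4 consistent
Q/I-1 aff ·: Qq|QQ
Q/I-2 ? ·: qq|Qq|QQ
Q/II-1 ? I-1×I-2: Qq|QQ
Q/II-2 un ·: qq
Q/II-3 ? I-1×I-2: qq|Qq|QQ
Q/III-1 aff II-2×II-1: Qq
Q/III-2 aff II-2×II-1: Qq
⇒ Q over [I-1,I-2,II-1,II-2,II-3,III-1,III-2]: 18 consistent
S/I-1 aff ·: Ss
S/I-2 ? ·: ss|Ss
S/II-1 un I-1×I-2: ss
S/II-2 ? ·: ss|Ss
S/II-3 ? I-1×I-2: ss|Ss|SS
S/III-1 un II-2×II-1: ss
S/III-2 ? II-2×II-1: ss|Ss
⇒ S over [I-1,I-2,II-1,II-2,II-3,III-1,III-2]: 15 consistent

I-2 ∈ {ff QQ Ss, ff QQ ss, ff Qq Ss, ff Qq ss, ff qq Ss, ff qq ss}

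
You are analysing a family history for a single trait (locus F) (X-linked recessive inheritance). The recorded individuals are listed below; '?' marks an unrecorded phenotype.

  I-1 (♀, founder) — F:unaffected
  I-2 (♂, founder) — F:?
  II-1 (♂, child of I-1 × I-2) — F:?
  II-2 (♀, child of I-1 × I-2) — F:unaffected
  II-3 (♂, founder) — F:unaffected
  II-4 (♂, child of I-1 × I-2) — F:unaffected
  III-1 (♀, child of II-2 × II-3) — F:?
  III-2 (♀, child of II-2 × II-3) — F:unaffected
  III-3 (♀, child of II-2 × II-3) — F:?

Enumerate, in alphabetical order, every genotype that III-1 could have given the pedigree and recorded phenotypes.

III-1 ∈ {X^FX^F, X^FX^f}

F/I-1 un ·: X^FX^F|X^FX^f
F/I-2 ? ·: X^FY|X^fY
F/II-1 ? I-1×I-2: X^FY|X^fY
F/II-2 un I-1×I-2: X^FX^F|X^FX^f
F/II-3 un ·: X^FY
F/II-4 un I-1×I-2: X^FY
F/III-1 ? II-2×II-3: X^FX^F|X^FX^f
F/III-2 un II-2×II-3: X^FX^F|X^FX^f
F/III-3 ? II-2×II-3: X^FX^F|X^FX^f
⇒ F over [I-1,I-2,II-1,II-2,II-3,II-4,III-1,III-2,III-3]: 43 consistent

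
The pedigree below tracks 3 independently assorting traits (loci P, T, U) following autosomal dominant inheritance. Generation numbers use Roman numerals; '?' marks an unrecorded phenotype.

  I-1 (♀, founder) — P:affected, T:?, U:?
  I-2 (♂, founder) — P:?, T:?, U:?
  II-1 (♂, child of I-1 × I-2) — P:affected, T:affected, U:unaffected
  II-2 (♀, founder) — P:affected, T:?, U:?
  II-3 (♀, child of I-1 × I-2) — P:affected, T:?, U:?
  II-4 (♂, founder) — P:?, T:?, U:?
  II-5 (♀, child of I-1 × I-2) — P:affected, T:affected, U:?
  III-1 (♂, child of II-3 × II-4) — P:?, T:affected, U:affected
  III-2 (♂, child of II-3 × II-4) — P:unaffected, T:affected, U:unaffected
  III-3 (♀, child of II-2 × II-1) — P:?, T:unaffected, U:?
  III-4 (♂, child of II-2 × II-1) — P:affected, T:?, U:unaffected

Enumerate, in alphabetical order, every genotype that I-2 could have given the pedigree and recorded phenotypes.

P/I-1 aff ·: Pp|PP
P/I-2 ? ·: pp|Pp|PP
P/II-1 aff I-1×I-2: Pp|PP
P/II-2 aff ·: Pp|PP
P/II-3 aff I-1×I-2: Pp
P/II-4 ? ·: pp|Pp
P/II-5 aff I-1×I-2: Pp|PP
P/III-1 ? II-3×II-4: pp|Pp|PP
P/III-2 un II-3×II-4: pp
P/III-3 ? II-2×II-1: pp|Pp|PP
P/III-4 aff II-2×II-1: Pp|PP
⇒ P over [I-1,I-2,II-1,II-2,II-3,II-4,II-5,III-1,III-2,III-3,III-4]: 550 consistent
T/I-1 ? ·: tt|Tt|TT
T/I-2 ? ·: tt|Tt|TT
T/II-1 aff I-1×I-2: Tt
T/II-2 ? ·: tt|Tt
T/II-3 ? I-1×I-2: tt|Tt|TT
T/II-4 ? ·: tt|Tt|TT
T/II-5 aff I-1×I-2: Tt|TT
T/III-1 aff II-3×II-4: Tt|TT
T/III-2 aff II-3×II-4: Tt|TT
T/III-3 un II-2×II-1: tt
T/III-4 ? II-2×II-1: tt|Tt|TT
⇒ T over [I-1,I-2,II-1,II-2,II-3,II-4,II-5,III-1,III-2,III-3,III-4]: 670 consistent
U/I-1 ? ·: uu|Uu
U/I-2 ? ·: uu|Uu
U/II-1 un I-1×I-2: uu
U/II-2 ? ·: uu|Uu
U/II-3 ? I-1×I-2: uu|Uu
U/II-4 ? ·: uu|Uu
U/II-5 ? I-1×I-2: uu|Uu|UU
U/III-1 aff II-3×II-4: Uu|UU
U/III-2 un II-3×II-4: uu
U/III-3 ? II-2×II-1: uu|Uu
U/III-4 un II-2×II-1: uu
⇒ U over [I-1,I-2,II-1,II-2,II-3,II-4,II-5,III-1,III-2,III-3,III-4]: 87 consistent

I-2 ∈ {PP TT Uu, PP TT uu, PP Tt Uu, PP Tt uu, PP tt Uu, PP tt uu, Pp TT Uu, Pp TT uu, Pp Tt Uu, Pp Tt uu, Pp tt Uu, Pp tt uu, pp TT Uu, pp TT uu, pp Tt Uu, pp Tt uu, pp tt Uu, pp tt uu}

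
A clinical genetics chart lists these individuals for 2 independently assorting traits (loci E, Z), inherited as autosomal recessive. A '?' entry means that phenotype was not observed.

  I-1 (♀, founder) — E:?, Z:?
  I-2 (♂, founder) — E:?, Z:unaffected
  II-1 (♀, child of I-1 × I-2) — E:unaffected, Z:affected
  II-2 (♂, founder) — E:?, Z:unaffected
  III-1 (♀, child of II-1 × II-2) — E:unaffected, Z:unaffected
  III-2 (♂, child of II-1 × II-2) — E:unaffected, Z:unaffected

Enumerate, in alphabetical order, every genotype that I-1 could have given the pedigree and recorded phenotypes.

I-1 ∈ {EE Zz, EE zz, Ee Zz, Ee zz, ee Zz, ee zz}

E/I-1 ? ·: EE|Ee|ee
E/I-2 ? ·: EE|Ee|ee
E/II-1 un I-1×I-2: EE|Ee
E/II-2 ? ·: EE|Ee|ee
E/III-1 un II-1×II-2: EE|Ee
E/III-2 un II-1×II-2: EE|Ee
⇒ E over [I-1,I-2,II-1,II-2,III-1,III-2]: 87 consistent
Z/I-1 ? ·: Zz|zz
Z/I-2 un ·: Zz
Z/II-1 aff I-1×I-2: zz
Z/II-2 un ·: ZZ|Zz
Z/III-1 un II-1×II-2: Zz
Z/III-2 un II-1×II-2: Zz
⇒ Z over [I-1,I-2,II-1,II-2,III-1,III-2]: 4 consistent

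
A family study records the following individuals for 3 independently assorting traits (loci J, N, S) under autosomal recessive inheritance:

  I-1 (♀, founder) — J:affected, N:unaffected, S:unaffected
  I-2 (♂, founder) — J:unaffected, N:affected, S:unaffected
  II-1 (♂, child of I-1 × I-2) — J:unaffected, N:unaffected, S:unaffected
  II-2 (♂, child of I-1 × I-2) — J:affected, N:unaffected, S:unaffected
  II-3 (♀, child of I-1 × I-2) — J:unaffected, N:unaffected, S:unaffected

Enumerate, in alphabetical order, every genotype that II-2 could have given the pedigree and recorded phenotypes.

J/I-1 aff ·: jj
J/I-2 un ·: Jj
J/II-1 un I-1×I-2: Jj
J/II-2 aff I-1×I-2: jj
J/II-3 un I-1×I-2: Jj
⇒ J over [I-1,I-2,II-1,II-2,II-3]: 1 consistent
N/I-1 un ·: NN|Nn
N/I-2 aff ·: nn
N/II-1 un I-1×I-2: Nn
N/II-2 un I-1×I-2: Nn
N/II-3 un I-1×I-2: Nn
⇒ N over [I-1,I-2,II-1,II-2,II-3]: 2 consistent
S/I-1 un ·: SS|Ss
S/I-2 un ·: SS|Ss
S/II-1 un I-1×I-2: SS|Ss
S/II-2 un I-1×I-2: SS|Ss
S/II-3 un I-1×I-2: SS|Ss
⇒ S over [I-1,I-2,II-1,II-2,II-3]: 25 consistent

II-2 ∈ {jj Nn SS, jj Nn Ss}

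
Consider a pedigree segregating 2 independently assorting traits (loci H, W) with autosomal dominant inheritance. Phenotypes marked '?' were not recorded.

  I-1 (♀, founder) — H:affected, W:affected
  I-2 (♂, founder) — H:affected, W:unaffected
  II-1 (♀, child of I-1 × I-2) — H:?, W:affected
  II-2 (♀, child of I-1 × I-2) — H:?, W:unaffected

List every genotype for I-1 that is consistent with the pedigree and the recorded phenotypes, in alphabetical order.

I-1 ∈ {HH Ww, Hh Ww}

H/I-1 aff ·: Hh|HH
H/I-2 aff ·: Hh|HH
H/II-1 ? I-1×I-2: hh|Hh|HH
H/II-2 ? I-1×I-2: hh|Hh|HH
⇒ H over [I-1,I-2,II-1,II-2]: 18 consistent
W/I-1 aff ·: Ww
W/I-2 un ·: ww
W/II-1 aff I-1×I-2: Ww
W/II-2 un I-1×I-2: ww
⇒ W over [I-1,I-2,II-1,II-2]: 1 consistent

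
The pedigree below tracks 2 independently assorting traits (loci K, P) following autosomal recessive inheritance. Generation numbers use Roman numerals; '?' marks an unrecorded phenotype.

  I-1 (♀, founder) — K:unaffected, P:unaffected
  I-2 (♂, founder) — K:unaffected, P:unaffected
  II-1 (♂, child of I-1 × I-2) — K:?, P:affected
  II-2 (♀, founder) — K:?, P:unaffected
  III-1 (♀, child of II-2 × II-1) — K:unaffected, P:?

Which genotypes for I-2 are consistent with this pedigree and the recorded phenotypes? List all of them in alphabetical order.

K/I-1 un ·: KK|Kk
K/I-2 un ·: KK|Kk
K/II-1 ? I-1×I-2: KK|Kk|kk
K/II-2 ? ·: KK|Kk|kk
K/III-1 un II-2×II-1: KK|Kk
⇒ K over [I-1,I-2,II-1,II-2,III-1]: 33 consistent
P/I-1 un ·: Pp
P/I-2 un ·: Pp
P/II-1 aff I-1×I-2: pp
P/II-2 un ·: PP|Pp
P/III-1 ? II-2×II-1: Pp|pp
⇒ P over [I-1,I-2,II-1,II-2,III-1]: 3 consistent

I-2 ∈ {KK Pp, Kk Pp}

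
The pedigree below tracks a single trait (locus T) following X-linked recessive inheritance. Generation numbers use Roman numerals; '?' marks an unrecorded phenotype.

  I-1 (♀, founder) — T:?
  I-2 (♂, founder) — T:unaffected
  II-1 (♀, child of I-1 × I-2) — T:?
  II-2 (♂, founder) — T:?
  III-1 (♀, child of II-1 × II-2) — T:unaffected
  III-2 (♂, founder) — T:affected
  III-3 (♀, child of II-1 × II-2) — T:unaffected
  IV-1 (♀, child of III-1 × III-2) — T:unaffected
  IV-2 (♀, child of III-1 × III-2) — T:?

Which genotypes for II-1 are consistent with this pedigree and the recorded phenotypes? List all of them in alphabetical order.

II-1 ∈ {X^TX^T, X^TX^t}

T/I-1 ? ·: X^TX^T|X^TX^t|X^tX^t
T/I-2 un ·: X^TY
T/II-1 ? I-1×I-2: X^TX^T|X^TX^t
T/II-2 ? ·: X^TY|X^tY
T/III-1 un II-1×II-2: X^TX^T|X^TX^t
T/III-2 aff ·: X^tY
T/III-3 un II-1×II-2: X^TX^T|X^TX^t
T/IV-1 un III-1×III-2: X^TX^t
T/IV-2 ? III-1×III-2: X^TX^t|X^tX^t
⇒ T over [I-1,I-2,II-1,II-2,III-1,III-2,III-3,IV-1,IV-2]: 22 consistent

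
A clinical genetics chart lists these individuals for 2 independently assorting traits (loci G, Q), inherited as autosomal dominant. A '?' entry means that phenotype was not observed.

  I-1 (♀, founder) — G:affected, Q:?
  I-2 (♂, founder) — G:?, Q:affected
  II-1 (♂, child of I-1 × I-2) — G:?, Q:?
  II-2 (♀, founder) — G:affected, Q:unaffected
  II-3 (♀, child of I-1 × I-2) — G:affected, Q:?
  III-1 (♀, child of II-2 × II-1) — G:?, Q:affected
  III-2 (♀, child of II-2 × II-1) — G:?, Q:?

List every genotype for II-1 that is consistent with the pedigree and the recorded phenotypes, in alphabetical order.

G/I-1 aff ·: Gg|GG
G/I-2 ? ·: gg|Gg|GG
G/II-1 ? I-1×I-2: gg|Gg|GG
G/II-2 aff ·: Gg|GG
G/II-3 aff I-1×I-2: Gg|GG
G/III-1 ? II-2×II-1: gg|Gg|GG
G/III-2 ? II-2×II-1: gg|Gg|GG
⇒ G over [I-1,I-2,II-1,II-2,II-3,III-1,III-2]: 154 consistent
Q/I-1 ? ·: qq|Qq|QQ
Q/I-2 aff ·: Qq|QQ
Q/II-1 ? I-1×I-2: Qq|QQ
Q/II-2 un ·: qq
Q/II-3 ? I-1×I-2: qq|Qq|QQ
Q/III-1 aff II-2×II-1: Qq
Q/III-2 ? II-2×II-1: qq|Qq
⇒ Q over [I-1,I-2,II-1,II-2,II-3,III-1,III-2]: 28 consistent

II-1 ∈ {GG QQ, GG Qq, Gg QQ, Gg Qq, gg QQ, gg Qq}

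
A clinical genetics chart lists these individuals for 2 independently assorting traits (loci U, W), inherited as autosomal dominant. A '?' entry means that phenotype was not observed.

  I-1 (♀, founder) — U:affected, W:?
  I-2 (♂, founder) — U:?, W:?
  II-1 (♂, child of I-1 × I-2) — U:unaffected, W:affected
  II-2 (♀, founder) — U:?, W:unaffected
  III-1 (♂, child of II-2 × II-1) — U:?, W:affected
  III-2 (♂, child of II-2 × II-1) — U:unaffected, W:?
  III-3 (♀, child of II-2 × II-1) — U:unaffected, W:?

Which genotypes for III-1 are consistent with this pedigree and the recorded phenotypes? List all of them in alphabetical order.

U/I-1 aff ·: Uu
U/I-2 ? ·: uu|Uu
U/II-1 un I-1×I-2: uu
U/II-2 ? ·: uu|Uu
U/III-1 ? II-2×II-1: uu|Uu
U/III-2 un II-2×II-1: uu
U/III-3 un II-2×II-1: uu
⇒ U over [I-1,I-2,II-1,II-2,III-1,III-2,III-3]: 6 consistent
W/I-1 ? ·: ww|Ww|WW
W/I-2 ? ·: ww|Ww|WW
W/II-1 aff I-1×I-2: Ww|WW
W/II-2 un ·: ww
W/III-1 aff II-2×II-1: Ww
W/III-2 ? II-2×II-1: ww|Ww
W/III-3 ? II-2×II-1: ww|Ww
⇒ W over [I-1,I-2,II-1,II-2,III-1,III-2,III-3]: 32 consistent

III-1 ∈ {Uu Ww, uu Ww}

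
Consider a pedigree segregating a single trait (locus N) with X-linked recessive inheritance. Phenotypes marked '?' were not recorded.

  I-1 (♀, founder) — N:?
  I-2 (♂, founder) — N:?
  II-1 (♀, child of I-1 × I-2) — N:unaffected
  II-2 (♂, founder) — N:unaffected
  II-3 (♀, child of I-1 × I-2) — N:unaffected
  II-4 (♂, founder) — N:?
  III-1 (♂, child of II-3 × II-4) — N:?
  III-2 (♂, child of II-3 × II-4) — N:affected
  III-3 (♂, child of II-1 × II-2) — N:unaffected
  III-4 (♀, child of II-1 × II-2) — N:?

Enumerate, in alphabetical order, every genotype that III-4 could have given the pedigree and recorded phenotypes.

N/I-1 ? ·: X^NX^N|X^NX^n|X^nX^n
N/I-2 ? ·: X^NY|X^nY
N/II-1 un I-1×I-2: X^NX^N|X^NX^n
N/II-2 un ·: X^NY
N/II-3 un I-1×I-2: X^NX^n
N/II-4 ? ·: X^NY|X^nY
N/III-1 ? II-3×II-4: X^NY|X^nY
N/III-2 aff II-3×II-4: X^nY
N/III-3 un II-1×II-2: X^NY
N/III-4 ? II-1×II-2: X^NX^N|X^NX^n
⇒ N over [I-1,I-2,II-1,II-2,II-3,II-4,III-1,III-2,III-3,III-4]: 36 consistent

III-4 ∈ {X^NX^N, X^NX^n}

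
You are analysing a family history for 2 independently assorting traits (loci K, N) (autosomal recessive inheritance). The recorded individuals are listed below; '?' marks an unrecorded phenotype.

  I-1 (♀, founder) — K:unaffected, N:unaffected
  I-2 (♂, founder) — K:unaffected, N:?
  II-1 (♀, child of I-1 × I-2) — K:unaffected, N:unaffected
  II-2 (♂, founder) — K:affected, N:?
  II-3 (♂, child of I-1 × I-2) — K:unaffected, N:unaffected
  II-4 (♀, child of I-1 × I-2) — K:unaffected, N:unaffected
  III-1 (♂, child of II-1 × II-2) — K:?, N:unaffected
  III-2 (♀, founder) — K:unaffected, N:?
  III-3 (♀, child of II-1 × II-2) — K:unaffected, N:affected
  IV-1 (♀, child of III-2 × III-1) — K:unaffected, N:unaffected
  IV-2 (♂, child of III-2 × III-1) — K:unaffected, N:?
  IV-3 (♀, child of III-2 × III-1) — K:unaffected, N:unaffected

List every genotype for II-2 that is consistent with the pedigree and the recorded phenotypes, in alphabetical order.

K/I-1 un ·: KK|Kk
K/I-2 un ·: KK|Kk
K/II-1 un I-1×I-2: KK|Kk
K/II-2 aff ·: kk
K/II-3 un I-1×I-2: KK|Kk
K/II-4 un I-1×I-2: KK|Kk
K/III-1 ? II-1×II-2: Kk|kk
K/III-2 un ·: KK|Kk
K/III-3 un II-1×II-2: Kk
K/IV-1 un III-2×III-1: KK|Kk
K/IV-2 un III-2×III-1: KK|Kk
K/IV-3 un III-2×III-1: KK|Kk
⇒ K over [I-1,I-2,II-1,II-2,II-3,II-4,III-1,III-2,III-3,IV-1,IV-2,IV-3]: 424 consistent
N/I-1 un ·: NN|Nn
N/I-2 ? ·: NN|Nn|nn
N/II-1 un I-1×I-2: Nn
N/II-2 ? ·: Nn|nn
N/II-3 un I-1×I-2: NN|Nn
N/II-4 un I-1×I-2: NN|Nn
N/III-1 un II-1×II-2: NN|Nn
N/III-2 ? ·: NN|Nn|nn
N/III-3 aff II-1×II-2: nn
N/IV-1 un III-2×III-1: NN|Nn
N/IV-2 ? III-2×III-1: NN|Nn|nn
N/IV-3 un III-2×III-1: NN|Nn
⇒ N over [I-1,I-2,II-1,II-2,II-3,II-4,III-1,III-2,III-3,IV-1,IV-2,IV-3]: 756 consistent

II-2 ∈ {kk Nn, kk nn}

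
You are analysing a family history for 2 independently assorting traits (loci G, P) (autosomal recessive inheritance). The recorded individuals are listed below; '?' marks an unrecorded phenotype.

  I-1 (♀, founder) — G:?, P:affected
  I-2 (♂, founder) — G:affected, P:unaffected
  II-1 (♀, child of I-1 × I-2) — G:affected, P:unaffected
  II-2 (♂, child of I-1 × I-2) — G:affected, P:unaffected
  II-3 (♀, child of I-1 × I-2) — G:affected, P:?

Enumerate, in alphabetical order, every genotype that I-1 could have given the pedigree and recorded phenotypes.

I-1 ∈ {Gg pp, gg pp}

G/I-1 ? ·: Gg|gg
G/I-2 aff ·: gg
G/II-1 aff I-1×I-2: gg
G/II-2 aff I-1×I-2: gg
G/II-3 aff I-1×I-2: gg
⇒ G over [I-1,I-2,II-1,II-2,II-3]: 2 consistent
P/I-1 aff ·: pp
P/I-2 un ·: PP|Pp
P/II-1 un I-1×I-2: Pp
P/II-2 un I-1×I-2: Pp
P/II-3 ? I-1×I-2: Pp|pp
⇒ P over [I-1,I-2,II-1,II-2,II-3]: 3 consistent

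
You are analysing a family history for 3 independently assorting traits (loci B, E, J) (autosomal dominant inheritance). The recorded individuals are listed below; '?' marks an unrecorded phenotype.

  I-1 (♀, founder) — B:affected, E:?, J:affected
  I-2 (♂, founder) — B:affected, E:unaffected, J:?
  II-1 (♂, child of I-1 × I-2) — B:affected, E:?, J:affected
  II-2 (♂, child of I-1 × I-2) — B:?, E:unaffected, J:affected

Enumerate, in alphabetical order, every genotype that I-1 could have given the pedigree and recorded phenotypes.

B/I-1 aff ·: Bb|BB
B/I-2 aff ·: Bb|BB
B/II-1 aff I-1×I-2: Bb|BB
B/II-2 ? I-1×I-2: bb|Bb|BB
⇒ B over [I-1,I-2,II-1,II-2]: 15 consistent
E/I-1 ? ·: ee|Ee
E/I-2 un ·: ee
E/II-1 ? I-1×I-2: ee|Ee
E/II-2 un I-1×I-2: ee
⇒ E over [I-1,I-2,II-1,II-2]: 3 consistent
J/I-1 aff ·: Jj|JJ
J/I-2 ? ·: jj|Jj|JJ
J/II-1 aff I-1×I-2: Jj|JJ
J/II-2 aff I-1×I-2: Jj|JJ
⇒ J over [I-1,I-2,II-1,II-2]: 15 consistent

I-1 ∈ {BB Ee JJ, BB Ee Jj, BB ee JJ, BB ee Jj, Bb Ee JJ, Bb Ee Jj, Bb ee JJ, Bb ee Jj}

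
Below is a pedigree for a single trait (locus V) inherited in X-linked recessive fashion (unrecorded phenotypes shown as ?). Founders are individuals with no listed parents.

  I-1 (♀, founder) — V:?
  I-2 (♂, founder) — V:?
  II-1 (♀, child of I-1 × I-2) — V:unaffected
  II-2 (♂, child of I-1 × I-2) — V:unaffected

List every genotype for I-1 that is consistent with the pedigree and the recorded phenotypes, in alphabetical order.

I-1 ∈ {X^VX^V, X^VX^v}

V/I-1 ? ·: X^VX^V|X^VX^v
V/I-2 ? ·: X^VY|X^vY
V/II-1 un I-1×I-2: X^VX^V|X^VX^v
V/II-2 un I-1×I-2: X^VY
⇒ V over [I-1,I-2,II-1,II-2]: 5 consistent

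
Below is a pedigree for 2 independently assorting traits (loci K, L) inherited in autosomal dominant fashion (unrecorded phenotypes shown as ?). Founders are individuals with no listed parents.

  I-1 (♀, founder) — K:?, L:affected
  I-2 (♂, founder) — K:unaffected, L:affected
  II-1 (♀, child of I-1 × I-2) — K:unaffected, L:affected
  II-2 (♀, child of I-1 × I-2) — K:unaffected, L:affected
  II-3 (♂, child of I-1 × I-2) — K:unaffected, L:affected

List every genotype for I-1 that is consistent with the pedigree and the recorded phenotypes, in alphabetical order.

K/I-1 ? ·: kk|Kk
K/I-2 un ·: kk
K/II-1 un I-1×I-2: kk
K/II-2 un I-1×I-2: kk
K/II-3 un I-1×I-2: kk
⇒ K over [I-1,I-2,II-1,II-2,II-3]: 2 consistent
L/I-1 aff ·: Ll|LL
L/I-2 aff ·: Ll|LL
L/II-1 aff I-1×I-2: Ll|LL
L/II-2 aff I-1×I-2: Ll|LL
L/II-3 aff I-1×I-2: Ll|LL
⇒ L over [I-1,I-2,II-1,II-2,II-3]: 25 consistent

I-1 ∈ {Kk LL, Kk Ll, kk LL, kk Ll}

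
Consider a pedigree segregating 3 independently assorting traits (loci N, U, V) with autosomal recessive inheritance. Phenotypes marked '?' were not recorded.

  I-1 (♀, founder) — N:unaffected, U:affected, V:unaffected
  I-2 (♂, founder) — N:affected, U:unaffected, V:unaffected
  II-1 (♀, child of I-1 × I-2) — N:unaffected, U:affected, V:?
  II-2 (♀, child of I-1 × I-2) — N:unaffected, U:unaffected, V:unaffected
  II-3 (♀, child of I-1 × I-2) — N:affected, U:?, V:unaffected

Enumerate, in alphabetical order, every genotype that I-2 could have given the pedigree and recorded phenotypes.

I-2 ∈ {nn Uu VV, nn Uu Vv}

N/I-1 un ·: Nn
N/I-2 aff ·: nn
N/II-1 un I-1×I-2: Nn
N/II-2 un I-1×I-2: Nn
N/II-3 aff I-1×I-2: nn
⇒ N over [I-1,I-2,II-1,II-2,II-3]: 1 consistent
U/I-1 aff ·: uu
U/I-2 un ·: Uu
U/II-1 aff I-1×I-2: uu
U/II-2 un I-1×I-2: Uu
U/II-3 ? I-1×I-2: Uu|uu
⇒ U over [I-1,I-2,II-1,II-2,II-3]: 2 consistent
V/I-1 un ·: VV|Vv
V/I-2 un ·: VV|Vv
V/II-1 ? I-1×I-2: VV|Vv|vv
V/II-2 un I-1×I-2: VV|Vv
V/II-3 un I-1×I-2: VV|Vv
⇒ V over [I-1,I-2,II-1,II-2,II-3]: 29 consistent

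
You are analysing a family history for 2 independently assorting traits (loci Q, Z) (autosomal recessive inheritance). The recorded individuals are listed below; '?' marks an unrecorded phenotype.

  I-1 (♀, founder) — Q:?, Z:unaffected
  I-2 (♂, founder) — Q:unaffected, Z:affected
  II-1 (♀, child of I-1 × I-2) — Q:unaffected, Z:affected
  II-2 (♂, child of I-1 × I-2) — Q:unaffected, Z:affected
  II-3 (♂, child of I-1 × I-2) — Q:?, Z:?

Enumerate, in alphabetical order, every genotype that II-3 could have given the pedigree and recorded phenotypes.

Q/I-1 ? ·: QQ|Qq|qq
Q/I-2 un ·: QQ|Qq
Q/II-1 un I-1×I-2: QQ|Qq
Q/II-2 un I-1×I-2: QQ|Qq
Q/II-3 ? I-1×I-2: QQ|Qq|qq
⇒ Q over [I-1,I-2,II-1,II-2,II-3]: 32 consistent
Z/I-1 un ·: Zz
Z/I-2 aff ·: zz
Z/II-1 aff I-1×I-2: zz
Z/II-2 aff I-1×I-2: zz
Z/II-3 ? I-1×I-2: Zz|zz
⇒ Z over [I-1,I-2,II-1,II-2,II-3]: 2 consistent

II-3 ∈ {QQ Zz, QQ zz, Qq Zz, Qq zz, qq Zz, qq zz}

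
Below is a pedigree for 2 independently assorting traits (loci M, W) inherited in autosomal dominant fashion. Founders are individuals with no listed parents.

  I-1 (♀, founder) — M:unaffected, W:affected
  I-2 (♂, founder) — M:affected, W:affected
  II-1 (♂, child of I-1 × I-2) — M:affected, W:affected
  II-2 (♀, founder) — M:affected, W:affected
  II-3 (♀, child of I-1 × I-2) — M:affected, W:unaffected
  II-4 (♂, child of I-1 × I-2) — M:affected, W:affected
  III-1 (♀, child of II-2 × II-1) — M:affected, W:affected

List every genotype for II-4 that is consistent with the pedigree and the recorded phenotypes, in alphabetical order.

II-4 ∈ {Mm WW, Mm Ww}

M/I-1 un ·: mm
M/I-2 aff ·: Mm|MM
M/II-1 aff I-1×I-2: Mm
M/II-2 aff ·: Mm|MM
M/II-3 aff I-1×I-2: Mm
M/II-4 aff I-1×I-2: Mm
M/III-1 aff II-2×II-1: Mm|MM
⇒ M over [I-1,I-2,II-1,II-2,II-3,II-4,III-1]: 8 consistent
W/I-1 aff ·: Ww
W/I-2 aff ·: Ww
W/II-1 aff I-1×I-2: Ww|WW
W/II-2 aff ·: Ww|WW
W/II-3 un I-1×I-2: ww
W/II-4 aff I-1×I-2: Ww|WW
W/III-1 aff II-2×II-1: Ww|WW
⇒ W over [I-1,I-2,II-1,II-2,II-3,II-4,III-1]: 14 consistent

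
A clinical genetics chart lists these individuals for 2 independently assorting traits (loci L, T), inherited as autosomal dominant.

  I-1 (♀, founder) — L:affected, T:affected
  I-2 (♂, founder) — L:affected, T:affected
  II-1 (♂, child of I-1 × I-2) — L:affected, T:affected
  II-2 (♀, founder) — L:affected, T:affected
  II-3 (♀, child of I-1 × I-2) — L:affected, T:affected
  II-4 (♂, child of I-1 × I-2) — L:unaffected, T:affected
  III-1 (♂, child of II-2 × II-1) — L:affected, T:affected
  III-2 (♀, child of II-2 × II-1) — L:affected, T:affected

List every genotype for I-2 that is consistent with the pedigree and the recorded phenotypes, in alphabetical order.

I-2 ∈ {Ll TT, Ll Tt}

L/I-1 aff ·: Ll
L/I-2 aff ·: Ll
L/II-1 aff I-1×I-2: Ll|LL
L/II-2 aff ·: Ll|LL
L/II-3 aff I-1×I-2: Ll|LL
L/II-4 un I-1×I-2: ll
L/III-1 aff II-2×II-1: Ll|LL
L/III-2 aff II-2×II-1: Ll|LL
⇒ L over [I-1,I-2,II-1,II-2,II-3,II-4,III-1,III-2]: 26 consistent
T/I-1 aff ·: Tt|TT
T/I-2 aff ·: Tt|TT
T/II-1 aff I-1×I-2: Tt|TT
T/II-2 aff ·: Tt|TT
T/II-3 aff I-1×I-2: Tt|TT
T/II-4 aff I-1×I-2: Tt|TT
T/III-1 aff II-2×II-1: Tt|TT
T/III-2 aff II-2×II-1: Tt|TT
⇒ T over [I-1,I-2,II-1,II-2,II-3,II-4,III-1,III-2]: 161 consistent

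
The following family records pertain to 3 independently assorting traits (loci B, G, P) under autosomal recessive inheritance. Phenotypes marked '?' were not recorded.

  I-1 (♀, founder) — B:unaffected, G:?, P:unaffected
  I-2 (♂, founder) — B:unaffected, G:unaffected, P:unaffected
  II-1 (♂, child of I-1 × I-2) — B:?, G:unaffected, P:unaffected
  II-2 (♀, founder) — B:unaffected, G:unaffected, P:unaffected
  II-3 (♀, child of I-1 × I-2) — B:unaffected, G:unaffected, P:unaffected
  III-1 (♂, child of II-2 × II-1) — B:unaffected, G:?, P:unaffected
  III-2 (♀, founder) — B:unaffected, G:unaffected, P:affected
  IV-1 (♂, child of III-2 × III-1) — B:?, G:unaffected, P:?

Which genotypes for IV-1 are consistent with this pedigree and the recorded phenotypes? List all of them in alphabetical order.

B/I-1 un ·: BB|Bb
B/I-2 un ·: BB|Bb
B/II-1 ? I-1×I-2: BB|Bb|bb
B/II-2 un ·: BB|Bb
B/II-3 un I-1×I-2: BB|Bb
B/III-1 un II-2×II-1: BB|Bb
B/III-2 un ·: BB|Bb
B/IV-1 ? III-2×III-1: BB|Bb|bb
⇒ B over [I-1,I-2,II-1,II-2,II-3,III-1,III-2,IV-1]: 193 consistent
G/I-1 ? ·: GG|Gg|gg
G/I-2 un ·: GG|Gg
G/II-1 un I-1×I-2: GG|Gg
G/II-2 un ·: GG|Gg
G/II-3 un I-1×I-2: GG|Gg
G/III-1 ? II-2×II-1: GG|Gg|gg
G/III-2 un ·: GG|Gg
G/IV-1 un III-2×III-1: GG|Gg
⇒ G over [I-1,I-2,II-1,II-2,II-3,III-1,III-2,IV-1]: 198 consistent
P/I-1 un ·: PP|Pp
P/I-2 un ·: PP|Pp
P/II-1 un I-1×I-2: PP|Pp
P/II-2 un ·: PP|Pp
P/II-3 un I-1×I-2: PP|Pp
P/III-1 un II-2×II-1: PP|Pp
P/III-2 aff ·: pp
P/IV-1 ? III-2×III-1: Pp|pp
⇒ P over [I-1,I-2,II-1,II-2,II-3,III-1,III-2,IV-1]: 64 consistent

IV-1 ∈ {BB GG Pp, BB GG pp, BB Gg Pp, BB Gg pp, Bb GG Pp, Bb GG pp, Bb Gg Pp, Bb Gg pp, bb GG Pp, bb GG pp, bb Gg Pp, bb Gg pp}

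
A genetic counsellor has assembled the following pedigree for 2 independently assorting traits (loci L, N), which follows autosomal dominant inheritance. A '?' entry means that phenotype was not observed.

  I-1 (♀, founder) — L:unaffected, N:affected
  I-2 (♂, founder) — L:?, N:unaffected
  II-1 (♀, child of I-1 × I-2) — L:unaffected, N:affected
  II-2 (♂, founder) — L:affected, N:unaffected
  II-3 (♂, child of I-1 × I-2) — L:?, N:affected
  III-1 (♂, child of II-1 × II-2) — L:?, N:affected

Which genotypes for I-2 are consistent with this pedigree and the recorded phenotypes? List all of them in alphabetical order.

I-2 ∈ {Ll nn, ll nn}

L/I-1 un ·: ll
L/I-2 ? ·: ll|Ll
L/II-1 un I-1×I-2: ll
L/II-2 aff ·: Ll|LL
L/II-3 ? I-1×I-2: ll|Ll
L/III-1 ? II-1×II-2: ll|Ll
⇒ L over [I-1,I-2,II-1,II-2,II-3,III-1]: 9 consistent
N/I-1 aff ·: Nn|NN
N/I-2 un ·: nn
N/II-1 aff I-1×I-2: Nn
N/II-2 un ·: nn
N/II-3 aff I-1×I-2: Nn
N/III-1 aff II-1×II-2: Nn
⇒ N over [I-1,I-2,II-1,II-2,II-3,III-1]: 2 consistent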